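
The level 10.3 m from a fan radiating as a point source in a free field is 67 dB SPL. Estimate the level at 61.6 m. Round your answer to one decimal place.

Point-source attenuation: ΔL = 20·log₁₀(r₂/r₁) = 20·log₁₀(61.6/10.3) = 15.535 dB.
L₂ = 67 − 20·log₁₀(61.6/10.3) = 67 − 15.535 = 51.47 dB SPL.

51.5 dB SPL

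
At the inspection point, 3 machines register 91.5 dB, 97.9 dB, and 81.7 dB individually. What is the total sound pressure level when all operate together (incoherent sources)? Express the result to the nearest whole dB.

For uncorrelated sources the intensities add, so convert each level to linear form, sum, and take 10·log₁₀ of the total.
Σ 10^(L/10) = 10^(91.5/10) + 10^(97.9/10) + 10^(81.7/10) = 7.726e+09.
L_total = 10·log₁₀(7.726e+09) = 98.88 dB.

99 dB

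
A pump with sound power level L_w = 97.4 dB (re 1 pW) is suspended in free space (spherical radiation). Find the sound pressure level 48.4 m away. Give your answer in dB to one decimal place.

Free-field spherical radiation: L_p = L_w − 10·log₁₀(4π·r²), r = 48.4 m.
4π·r² = 2.944e+04 m², 10·log₁₀ of that is 44.689 dB.
L_p = 97.4 − 44.689 = 52.71 dB.

52.7 dB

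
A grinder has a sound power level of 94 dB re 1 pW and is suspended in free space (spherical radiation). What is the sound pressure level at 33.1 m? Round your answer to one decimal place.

52.6 dB

L_p = L_w − 10·log₁₀(4π·r²) with r = 33.1 m.
4π·r² = 1.377e+04 m², 10·log₁₀ of that is 41.389 dB.
L_p = 94 − 41.389 = 52.61 dB.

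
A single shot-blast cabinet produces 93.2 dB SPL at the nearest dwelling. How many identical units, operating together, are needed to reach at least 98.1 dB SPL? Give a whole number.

N identical sources give L₁ + 10·log₁₀ N, so require 10·log₁₀ N ≥ 98.1 − 93.2 = 4.9 dB.
N ≥ 10^(4.9/10) = 3.090, so N = 4.

4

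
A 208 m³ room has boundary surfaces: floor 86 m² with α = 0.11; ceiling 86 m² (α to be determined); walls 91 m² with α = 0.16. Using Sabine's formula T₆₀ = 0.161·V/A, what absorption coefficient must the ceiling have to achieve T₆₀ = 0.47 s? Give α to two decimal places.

Required total absorption A = 0.161·208/0.47 = 71.25 m².
Absorption from the other surfaces = 86·0.11 + 91·0.16 = 24.02 m², so the ceiling must supply 47.23 m² over 86 m².
α = 47.23/86 = 0.549.

0.55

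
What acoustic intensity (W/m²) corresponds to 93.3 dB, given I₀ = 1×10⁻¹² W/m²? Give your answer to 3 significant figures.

0.00214 W/m²

L = 10·log₁₀(I/I₀) ⇒ I = I₀·10^(L/10) = 10⁻¹² × 10^9.33.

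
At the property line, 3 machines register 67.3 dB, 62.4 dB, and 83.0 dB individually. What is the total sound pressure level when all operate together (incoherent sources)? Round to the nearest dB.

Incoherent sources combine by intensity addition: L_total = 10·log₁₀(Σ 10^(L_i/10)).
Σ 10^(L/10) = 10^(67.3/10) + 10^(62.4/10) + 10^(83.0/10) = 2.066e+08.
L_total = 10·log₁₀(2.066e+08) = 83.15 dB.

83 dB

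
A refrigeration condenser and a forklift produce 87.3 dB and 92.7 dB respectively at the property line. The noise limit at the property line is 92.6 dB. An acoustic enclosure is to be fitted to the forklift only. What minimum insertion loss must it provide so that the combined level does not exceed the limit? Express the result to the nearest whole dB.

2 dB

The untreated sources together contribute 10^(87.3/10) = 5.370e+08, i.e. 87.30 dB.
The limit corresponds to 10^(92.6/10) = 1.820e+09; subtracting the fixed part leaves 1.283e+09 for the forklift, i.e. 91.08 dB.
So the forklift must be reduced from 92.7 to 91.08 dB: IL = 1.62 dB.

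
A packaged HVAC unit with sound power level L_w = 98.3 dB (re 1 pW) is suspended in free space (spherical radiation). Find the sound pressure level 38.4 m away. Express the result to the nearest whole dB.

Free-field spherical radiation: L_p = L_w − 10·log₁₀(4π·r²), r = 38.4 m.
4π·r² = 1.853e+04 m², 10·log₁₀ of that is 42.679 dB.
L_p = 98.3 − 42.679 = 55.62 dB.

56 dB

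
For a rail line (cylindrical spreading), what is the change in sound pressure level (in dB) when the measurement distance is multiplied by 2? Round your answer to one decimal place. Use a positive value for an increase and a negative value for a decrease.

Line-source spreading: ΔL = −10·log₁₀(r₂/r₁).
ΔL = −10·log₁₀(2) = -3.01 dB.

-3.0 dB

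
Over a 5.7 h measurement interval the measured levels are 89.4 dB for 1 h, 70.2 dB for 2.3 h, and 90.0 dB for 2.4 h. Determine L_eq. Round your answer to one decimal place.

Weight each interval's intensity by its duration and average over T = 5.7 h:
Σ tᵢ·10^(Lᵢ/10) = 1·10^(89.4/10) + 2.3·10^(70.2/10) + 2.4·10^(90.0/10) = 3.295e+09.
L_eq = 10·log₁₀(3.295e+09/5.7) = 87.62 dB.

87.6 dB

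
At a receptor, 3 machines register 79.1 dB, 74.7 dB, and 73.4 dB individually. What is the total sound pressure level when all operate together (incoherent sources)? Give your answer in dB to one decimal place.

81.2 dB

For uncorrelated sources the intensities add, so convert each level to linear form, sum, and take 10·log₁₀ of the total.
Σ 10^(L/10) = 10^(79.1/10) + 10^(74.7/10) + 10^(73.4/10) = 1.327e+08.
L_total = 10·log₁₀(1.327e+08) = 81.23 dB.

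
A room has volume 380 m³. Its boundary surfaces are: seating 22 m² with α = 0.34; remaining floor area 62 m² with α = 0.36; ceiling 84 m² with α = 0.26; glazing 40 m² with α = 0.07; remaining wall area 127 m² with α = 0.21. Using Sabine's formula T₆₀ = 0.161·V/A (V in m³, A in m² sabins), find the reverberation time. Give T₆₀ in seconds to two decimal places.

0.75 s

Summing Sᵢαᵢ: 22·0.34 + 62·0.36 + 84·0.26 + 40·0.07 + 127·0.21 = 81.11 m².
T₆₀ = 0.161·V/A = 0.161·380/81.11 = 0.754 s.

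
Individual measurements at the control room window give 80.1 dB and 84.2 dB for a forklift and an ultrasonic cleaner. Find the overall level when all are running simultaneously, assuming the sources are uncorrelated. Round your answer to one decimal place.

85.6 dB

Incoherent sources combine by intensity addition: L_total = 10·log₁₀(Σ 10^(L_i/10)).
Σ 10^(L/10) = 10^(80.1/10) + 10^(84.2/10) = 3.654e+08.
L_total = 10·log₁₀(3.654e+08) = 85.63 dB.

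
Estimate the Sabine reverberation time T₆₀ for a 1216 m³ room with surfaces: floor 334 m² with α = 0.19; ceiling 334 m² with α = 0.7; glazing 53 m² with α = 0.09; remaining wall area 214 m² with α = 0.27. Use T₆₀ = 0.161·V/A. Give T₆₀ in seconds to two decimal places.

Summing Sᵢαᵢ: 334·0.19 + 334·0.7 + 53·0.09 + 214·0.27 = 359.81 m².
T₆₀ = 0.161·V/A = 0.161·1216/359.81 = 0.544 s.

0.54 s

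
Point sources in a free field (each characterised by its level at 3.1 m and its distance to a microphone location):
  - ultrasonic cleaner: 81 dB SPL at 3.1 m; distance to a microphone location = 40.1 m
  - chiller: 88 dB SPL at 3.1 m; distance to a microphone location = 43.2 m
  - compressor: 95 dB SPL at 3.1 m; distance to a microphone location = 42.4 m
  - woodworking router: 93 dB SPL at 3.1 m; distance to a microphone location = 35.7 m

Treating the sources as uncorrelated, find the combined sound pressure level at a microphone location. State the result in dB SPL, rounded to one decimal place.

First find each source's level at the receiver (point-source: −20·log₁₀(r/r_ref)), then combine on an intensity basis.
ultrasonic cleaner: 81 − 20·log₁₀(40.1/3.1) = 81 − 22.24 = 58.76 dB SPL.
chiller: 88 − 20·log₁₀(43.2/3.1) = 88 − 22.88 = 65.12 dB SPL.
compressor: 95 − 20·log₁₀(42.4/3.1) = 95 − 22.72 = 72.28 dB SPL.
woodworking router: 93 − 20·log₁₀(35.7/3.1) = 93 − 21.23 = 71.77 dB SPL.
Σ 10^(L/10) = 3.595e+07 → L_total = 10·log₁₀(3.595e+07) = 75.56 dB SPL.

75.6 dB SPL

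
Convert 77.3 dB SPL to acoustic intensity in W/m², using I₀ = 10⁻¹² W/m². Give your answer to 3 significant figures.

5.37e-05 W/m²

I/I₀ = 10^(77.3/10) = 5.37e+07, so I = 5.37e+07 × 10⁻¹² W/m².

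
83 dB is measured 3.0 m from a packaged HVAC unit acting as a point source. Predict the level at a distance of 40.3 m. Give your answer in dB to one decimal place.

60.4 dB

Spherical spreading from a point source gives a 20·log₁₀(r₂/r₁) drop.
L₂ = 83 − 20·log₁₀(40.3/3.0) = 83 − 22.564 = 60.44 dB.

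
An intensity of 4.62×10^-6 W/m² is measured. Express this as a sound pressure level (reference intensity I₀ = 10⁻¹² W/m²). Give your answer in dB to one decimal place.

66.6 dB

I/I₀ = 4.62×10^-6/10⁻¹² = 4.62×10^6, and L = 10·log₁₀(I/I₀).
L = 10·(0.6646 + 6) = 66.65 dB.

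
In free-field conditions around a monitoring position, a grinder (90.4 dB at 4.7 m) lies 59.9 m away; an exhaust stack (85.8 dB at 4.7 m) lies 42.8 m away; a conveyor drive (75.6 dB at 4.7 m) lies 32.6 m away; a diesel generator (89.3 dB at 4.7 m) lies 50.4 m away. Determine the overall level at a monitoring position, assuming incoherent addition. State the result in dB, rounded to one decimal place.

72.9 dB

Apply inverse-square spreading to bring every level to the receiver, then sum 10^(L/10).
grinder: 90.4 − 20·log₁₀(59.9/4.7) = 90.4 − 22.11 = 68.29 dB.
exhaust stack: 85.8 − 20·log₁₀(42.8/4.7) = 85.8 − 19.19 = 66.61 dB.
conveyor drive: 75.6 − 20·log₁₀(32.6/4.7) = 75.6 − 16.82 = 58.78 dB.
diesel generator: 89.3 − 20·log₁₀(50.4/4.7) = 89.3 − 20.61 = 68.69 dB.
Σ 10^(L/10) = 1.949e+07 → L_total = 10·log₁₀(1.949e+07) = 72.90 dB.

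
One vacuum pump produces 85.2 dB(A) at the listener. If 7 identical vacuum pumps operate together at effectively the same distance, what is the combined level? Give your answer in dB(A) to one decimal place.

93.7 dB(A)

L_total = L₁ + 10·log₁₀ N for N identical incoherent sources.
L_total = 85.2 + 10·log₁₀(7) = 85.2 + 8.451 = 93.65 dB(A).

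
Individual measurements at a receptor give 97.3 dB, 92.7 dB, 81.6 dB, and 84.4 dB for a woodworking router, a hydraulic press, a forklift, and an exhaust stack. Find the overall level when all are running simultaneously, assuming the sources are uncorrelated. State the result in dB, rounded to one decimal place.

98.8 dB

For uncorrelated sources the intensities add, so convert each level to linear form, sum, and take 10·log₁₀ of the total.
Σ 10^(L/10) = 10^(97.3/10) + 10^(92.7/10) + 10^(81.6/10) + 10^(84.4/10) = 7.652e+09.
L_total = 10·log₁₀(7.652e+09) = 98.84 dB.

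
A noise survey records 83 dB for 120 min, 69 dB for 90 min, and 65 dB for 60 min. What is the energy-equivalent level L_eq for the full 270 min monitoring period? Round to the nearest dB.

The energy average is taken in the linear domain: L_eq = 10·log₁₀[(Σ tᵢ·10^(Lᵢ/10))/T], T = 270 min.
Σ tᵢ·10^(Lᵢ/10) = 120·10^(83/10) + 90·10^(69/10) + 60·10^(65/10) = 2.485e+10.
L_eq = 10·log₁₀(2.485e+10/270) = 79.64 dB.

80 dB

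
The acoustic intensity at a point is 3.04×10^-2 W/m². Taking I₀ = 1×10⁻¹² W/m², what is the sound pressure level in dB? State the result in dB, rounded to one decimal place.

104.8 dB

L = 10·log₁₀(I/I₀) = 10·log₁₀(3.04×10^-2/10⁻¹²) = 10·log₁₀(3.04×10^10).
L = 10·(0.4829 + 10) = 104.83 dB.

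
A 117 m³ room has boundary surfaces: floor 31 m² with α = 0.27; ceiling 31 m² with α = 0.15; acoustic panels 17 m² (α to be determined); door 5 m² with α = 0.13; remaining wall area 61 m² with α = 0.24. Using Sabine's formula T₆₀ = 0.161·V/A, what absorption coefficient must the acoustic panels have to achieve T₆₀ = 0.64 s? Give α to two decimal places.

A = 0.161·V/T₆₀ = 0.161·117/0.64 = 29.43 m² sabins.
Absorption from the other surfaces = 31·0.27 + 31·0.15 + 5·0.13 + 61·0.24 = 28.31 m², so the acoustic panels must supply 1.12 m² over 17 m².
α = 1.12/17 = 0.066.

0.07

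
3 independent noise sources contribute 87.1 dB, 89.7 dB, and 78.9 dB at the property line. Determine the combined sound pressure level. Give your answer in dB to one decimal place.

91.8 dB

For uncorrelated sources the intensities add, so convert each level to linear form, sum, and take 10·log₁₀ of the total.
Σ 10^(L/10) = 10^(87.1/10) + 10^(89.7/10) + 10^(78.9/10) = 1.524e+09.
L_total = 10·log₁₀(1.524e+09) = 91.83 dB.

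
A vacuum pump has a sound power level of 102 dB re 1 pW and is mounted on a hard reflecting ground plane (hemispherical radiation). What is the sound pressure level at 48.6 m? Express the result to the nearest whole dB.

60 dB

L_p = L_w − 10·log₁₀(2π·r²) with r = 48.6 m.
2π·r² = 1.484e+04 m², 10·log₁₀ of that is 41.715 dB.
L_p = 102 − 41.715 = 60.29 dB.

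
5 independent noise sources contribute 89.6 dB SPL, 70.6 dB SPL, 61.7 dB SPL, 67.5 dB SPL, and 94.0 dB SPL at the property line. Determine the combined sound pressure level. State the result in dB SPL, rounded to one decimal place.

95.4 dB SPL

For uncorrelated sources the intensities add, so convert each level to linear form, sum, and take 10·log₁₀ of the total.
Σ 10^(L/10) = 10^(89.6/10) + 10^(70.6/10) + 10^(61.7/10) + 10^(67.5/10) + 10^(94.0/10) = 3.442e+09.
L_total = 10·log₁₀(3.442e+09) = 95.37 dB SPL.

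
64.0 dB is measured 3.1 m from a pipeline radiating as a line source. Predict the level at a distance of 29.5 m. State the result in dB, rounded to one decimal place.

54.2 dB

Line-source attenuation: ΔL = 10·log₁₀(r₂/r₁) = 10·log₁₀(29.5/3.1) = 9.785 dB.
L₂ = 64.0 − 10·log₁₀(29.5/3.1) = 64.0 − 9.785 = 54.22 dB.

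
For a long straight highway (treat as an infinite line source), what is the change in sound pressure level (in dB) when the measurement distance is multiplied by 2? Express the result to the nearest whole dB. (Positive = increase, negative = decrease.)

-3 dB

With cylindrical spreading the level changes by −10·log₁₀(r₂/r₁).
ΔL = −10·log₁₀(2) = -3.01 dB.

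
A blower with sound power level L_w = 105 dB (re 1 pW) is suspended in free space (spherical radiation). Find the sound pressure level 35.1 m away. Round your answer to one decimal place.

63.1 dB

The power spreads over a sphere of area 4π·r², so L_p = L_w − 10·log₁₀(4π·r²).
4π·r² = 1.548e+04 m², 10·log₁₀ of that is 41.898 dB.
L_p = 105 − 41.898 = 63.10 dB.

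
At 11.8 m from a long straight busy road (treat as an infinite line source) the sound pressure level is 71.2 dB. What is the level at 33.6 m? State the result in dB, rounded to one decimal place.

For a line source, L₂ = L₁ − 10·log₁₀(r₂/r₁).
L₂ = 71.2 − 10·log₁₀(33.6/11.8) = 71.2 − 4.545 = 66.66 dB.

66.7 dB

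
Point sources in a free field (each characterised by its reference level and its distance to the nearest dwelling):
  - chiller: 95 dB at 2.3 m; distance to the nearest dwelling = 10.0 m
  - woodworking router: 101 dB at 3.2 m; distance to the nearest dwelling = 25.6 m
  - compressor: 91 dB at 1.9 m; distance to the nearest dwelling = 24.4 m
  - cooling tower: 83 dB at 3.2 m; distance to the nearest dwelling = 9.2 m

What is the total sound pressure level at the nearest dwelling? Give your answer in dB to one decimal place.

86.0 dB

Apply inverse-square spreading to bring every level to the receiver, then sum 10^(L/10).
chiller: 95 − 20·log₁₀(10.0/2.3) = 95 − 12.77 = 82.23 dB.
woodworking router: 101 − 20·log₁₀(25.6/3.2) = 101 − 18.06 = 82.94 dB.
compressor: 91 − 20·log₁₀(24.4/1.9) = 91 − 22.17 = 68.83 dB.
cooling tower: 83 − 20·log₁₀(9.2/3.2) = 83 − 9.17 = 73.83 dB.
Σ 10^(L/10) = 3.958e+08 → L_total = 10·log₁₀(3.958e+08) = 85.97 dB.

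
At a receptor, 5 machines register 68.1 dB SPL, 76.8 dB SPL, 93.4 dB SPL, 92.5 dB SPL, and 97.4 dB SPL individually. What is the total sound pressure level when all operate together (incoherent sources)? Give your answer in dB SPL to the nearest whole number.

100 dB SPL

For uncorrelated sources the intensities add, so convert each level to linear form, sum, and take 10·log₁₀ of the total.
Σ 10^(L/10) = 10^(68.1/10) + 10^(76.8/10) + 10^(93.4/10) + 10^(92.5/10) + 10^(97.4/10) = 9.516e+09.
L_total = 10·log₁₀(9.516e+09) = 99.78 dB SPL.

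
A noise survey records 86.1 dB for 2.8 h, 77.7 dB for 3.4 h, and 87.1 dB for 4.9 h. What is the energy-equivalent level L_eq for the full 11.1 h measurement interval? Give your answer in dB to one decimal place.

85.4 dB

L_eq = 10·log₁₀[(1/T)·Σ tᵢ·10^(Lᵢ/10)] with T = 11.1 h.
Σ tᵢ·10^(Lᵢ/10) = 2.8·10^(86.1/10) + 3.4·10^(77.7/10) + 4.9·10^(87.1/10) = 3.854e+09.
L_eq = 10·log₁₀(3.854e+09/11.1) = 85.41 dB.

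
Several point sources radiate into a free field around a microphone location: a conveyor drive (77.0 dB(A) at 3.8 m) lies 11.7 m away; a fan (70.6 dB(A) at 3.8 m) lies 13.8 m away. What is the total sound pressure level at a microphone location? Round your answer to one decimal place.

67.9 dB(A)

First find each source's level at the receiver (point-source: −20·log₁₀(r/r_ref)), then combine on an intensity basis.
conveyor drive: 77.0 − 20·log₁₀(11.7/3.8) = 77.0 − 9.77 = 67.23 dB(A).
fan: 70.6 − 20·log₁₀(13.8/3.8) = 70.6 − 11.20 = 59.40 dB(A).
Σ 10^(L/10) = 6.157e+06 → L_total = 10·log₁₀(6.157e+06) = 67.89 dB(A).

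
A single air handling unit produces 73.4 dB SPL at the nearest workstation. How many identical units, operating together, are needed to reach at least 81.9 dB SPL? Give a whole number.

8

The shortfall is 81.9 − 73.4 = 8.5 dB, and N units add 10·log₁₀ N, so need 10·log₁₀ N ≥ 8.5.
N ≥ 10^(8.5/10) = 7.079, so N = 8.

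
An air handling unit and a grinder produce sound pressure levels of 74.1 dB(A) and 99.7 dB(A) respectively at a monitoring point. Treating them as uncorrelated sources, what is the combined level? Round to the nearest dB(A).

100 dB(A)

For uncorrelated sources the intensities add, so convert each level to linear form, sum, and take 10·log₁₀ of the total.
Σ 10^(L/10) = 10^(74.1/10) + 10^(99.7/10) = 9.358e+09.
L_total = 10·log₁₀(9.358e+09) = 99.71 dB(A).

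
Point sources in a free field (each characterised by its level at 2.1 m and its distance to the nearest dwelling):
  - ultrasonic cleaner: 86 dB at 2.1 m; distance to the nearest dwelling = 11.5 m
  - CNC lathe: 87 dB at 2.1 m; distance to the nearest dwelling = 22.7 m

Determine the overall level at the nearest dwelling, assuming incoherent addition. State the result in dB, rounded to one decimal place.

First find each source's level at the receiver (point-source: −20·log₁₀(r/r_ref)), then combine on an intensity basis.
ultrasonic cleaner: 86 − 20·log₁₀(11.5/2.1) = 86 − 14.77 = 71.23 dB.
CNC lathe: 87 − 20·log₁₀(22.7/2.1) = 87 − 20.68 = 66.32 dB.
Σ 10^(L/10) = 1.756e+07 → L_total = 10·log₁₀(1.756e+07) = 72.45 dB.

72.4 dB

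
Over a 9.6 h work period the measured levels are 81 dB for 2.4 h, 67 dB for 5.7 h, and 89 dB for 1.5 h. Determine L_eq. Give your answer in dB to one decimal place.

82.0 dB

L_eq = 10·log₁₀[(1/T)·Σ tᵢ·10^(Lᵢ/10)] with T = 9.6 h.
Σ tᵢ·10^(Lᵢ/10) = 2.4·10^(81/10) + 5.7·10^(67/10) + 1.5·10^(89/10) = 1.522e+09.
L_eq = 10·log₁₀(1.522e+09/9.6) = 82.00 dB.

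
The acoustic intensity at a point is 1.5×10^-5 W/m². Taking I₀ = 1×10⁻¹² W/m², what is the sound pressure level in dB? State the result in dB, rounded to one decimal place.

L = 10·log₁₀(I/I₀) = 10·log₁₀(1.5×10^-5/10⁻¹²) = 10·log₁₀(1.5×10^7).
L = 10·(0.1761 + 7) = 71.76 dB.

71.8 dB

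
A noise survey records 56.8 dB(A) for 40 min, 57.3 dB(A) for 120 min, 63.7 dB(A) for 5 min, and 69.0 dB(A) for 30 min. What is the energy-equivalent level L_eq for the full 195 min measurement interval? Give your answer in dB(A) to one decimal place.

L_eq = 10·log₁₀[(1/T)·Σ tᵢ·10^(Lᵢ/10)] with T = 195 min.
Σ tᵢ·10^(Lᵢ/10) = 40·10^(56.8/10) + 120·10^(57.3/10) + 5·10^(63.7/10) + 30·10^(69.0/10) = 3.336e+08.
L_eq = 10·log₁₀(3.336e+08/195) = 62.33 dB(A).

62.3 dB(A)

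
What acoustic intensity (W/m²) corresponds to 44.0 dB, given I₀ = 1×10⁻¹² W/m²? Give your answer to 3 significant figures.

2.51e-08 W/m²

I/I₀ = 10^(44.0/10) = 2.512e+04, so I = 2.512e+04 × 10⁻¹² W/m².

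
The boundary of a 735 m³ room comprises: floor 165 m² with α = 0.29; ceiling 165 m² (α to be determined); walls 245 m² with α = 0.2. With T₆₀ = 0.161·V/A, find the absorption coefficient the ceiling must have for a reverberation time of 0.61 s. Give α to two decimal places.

0.59

Required total absorption A = 0.161·735/0.61 = 193.99 m².
Absorption from the other surfaces = 165·0.29 + 245·0.2 = 96.85 m², so the ceiling must supply 97.14 m² over 165 m².
α = 97.14/165 = 0.589.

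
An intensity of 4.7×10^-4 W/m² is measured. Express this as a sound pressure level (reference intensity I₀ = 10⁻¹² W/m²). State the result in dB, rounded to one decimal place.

Dividing by I₀ shifts the exponent by 12: I/I₀ = 4.7×10^8.
L = 10·(0.6721 + 8) = 86.72 dB.

86.7 dB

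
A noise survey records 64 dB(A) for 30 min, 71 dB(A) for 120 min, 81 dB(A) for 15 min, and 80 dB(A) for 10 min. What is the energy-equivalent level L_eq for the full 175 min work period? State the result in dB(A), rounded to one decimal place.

L_eq = 10·log₁₀[(1/T)·Σ tᵢ·10^(Lᵢ/10)] with T = 175 min.
Σ tᵢ·10^(Lᵢ/10) = 30·10^(64/10) + 120·10^(71/10) + 15·10^(81/10) + 10·10^(80/10) = 4.474e+09.
L_eq = 10·log₁₀(4.474e+09/175) = 74.08 dB(A).

74.1 dB(A)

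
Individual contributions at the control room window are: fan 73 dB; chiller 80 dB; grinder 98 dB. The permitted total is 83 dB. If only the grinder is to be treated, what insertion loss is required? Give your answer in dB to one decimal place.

The untreated sources together contribute 10^(73/10) + 10^(80/10) = 1.200e+08, i.e. 80.79 dB.
The limit corresponds to 10^(83/10) = 1.995e+08; subtracting the fixed part leaves 7.957e+07 for the grinder, i.e. 79.01 dB.
So the grinder must be reduced from 98 to 79.01 dB: IL = 18.99 dB.

19.0 dB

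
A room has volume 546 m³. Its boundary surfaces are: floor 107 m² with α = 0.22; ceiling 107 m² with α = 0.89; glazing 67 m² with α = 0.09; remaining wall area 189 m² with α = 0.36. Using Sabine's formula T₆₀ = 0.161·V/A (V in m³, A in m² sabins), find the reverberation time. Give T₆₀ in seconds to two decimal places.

0.46 s

Total absorption A = 107·0.22 + 107·0.89 + 67·0.09 + 189·0.36 = 192.84 m² sabins.
T₆₀ = 0.161·V/A = 0.161·546/192.84 = 0.456 s.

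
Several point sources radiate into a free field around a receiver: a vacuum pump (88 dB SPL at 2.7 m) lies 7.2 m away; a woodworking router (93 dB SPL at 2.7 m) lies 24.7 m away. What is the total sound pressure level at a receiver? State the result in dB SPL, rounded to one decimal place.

Propagate each source to the receiver with L = L_ref − 20·log₁₀(r/r_ref), then add intensities.
vacuum pump: 88 − 20·log₁₀(7.2/2.7) = 88 − 8.52 = 79.48 dB SPL.
woodworking router: 93 − 20·log₁₀(24.7/2.7) = 93 − 19.23 = 73.77 dB SPL.
Σ 10^(L/10) = 1.126e+08 → L_total = 10·log₁₀(1.126e+08) = 80.51 dB SPL.

80.5 dB SPL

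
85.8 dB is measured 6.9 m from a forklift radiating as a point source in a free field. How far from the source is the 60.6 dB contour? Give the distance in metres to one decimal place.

Point-source spreading drops the level by 20·log₁₀(r₂/r₁); inverting, r₂/r₁ = 10^(ΔL/20).
r₂ = 6.9·10^((85.8−60.6)/20) = 6.9·10^(25.2/20) = 125.56 m.

125.6 m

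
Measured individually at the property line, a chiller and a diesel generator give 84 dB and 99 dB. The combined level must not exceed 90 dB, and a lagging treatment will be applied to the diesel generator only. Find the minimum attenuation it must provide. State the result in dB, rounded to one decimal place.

The untreated sources together contribute 10^(84/10) = 2.512e+08, i.e. 84.00 dB.
To meet 90 dB overall, the treated diesel generator may contribute at most 10^(90/10) − 2.512e+08 = 7.488e+08, i.e. 88.74 dB.
Required insertion loss = 99 − 88.74 = 10.26 dB.

10.3 dB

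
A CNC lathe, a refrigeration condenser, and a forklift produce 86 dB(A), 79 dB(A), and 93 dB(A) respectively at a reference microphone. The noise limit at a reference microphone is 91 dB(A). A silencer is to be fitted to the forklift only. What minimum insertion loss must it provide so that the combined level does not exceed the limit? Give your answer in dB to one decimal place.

4.1 dB

Fixed contribution from the other sources: Σ 10^(L/10) = 10^(86/10) + 10^(79/10) = 4.775e+08 (86.79 dB(A)).
To meet 91 dB(A) overall, the treated forklift may contribute at most 10^(91/10) − 4.775e+08 = 7.814e+08, i.e. 88.93 dB(A).
So the forklift must be reduced from 93 to 88.93 dB(A): IL = 4.07 dB.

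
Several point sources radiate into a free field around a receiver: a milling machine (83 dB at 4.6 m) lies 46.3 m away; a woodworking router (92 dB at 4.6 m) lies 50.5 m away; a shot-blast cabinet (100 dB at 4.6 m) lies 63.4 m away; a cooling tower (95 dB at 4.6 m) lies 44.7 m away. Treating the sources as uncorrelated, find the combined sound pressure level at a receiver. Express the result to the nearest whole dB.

80 dB

Propagate each source to the receiver with L = L_ref − 20·log₁₀(r/r_ref), then add intensities.
milling machine: 83 − 20·log₁₀(46.3/4.6) = 83 − 20.06 = 62.94 dB.
woodworking router: 92 − 20·log₁₀(50.5/4.6) = 92 − 20.81 = 71.19 dB.
shot-blast cabinet: 100 − 20·log₁₀(63.4/4.6) = 100 − 22.79 = 77.21 dB.
cooling tower: 95 − 20·log₁₀(44.7/4.6) = 95 − 19.75 = 75.25 dB.
Σ 10^(L/10) = 1.013e+08 → L_total = 10·log₁₀(1.013e+08) = 80.05 dB.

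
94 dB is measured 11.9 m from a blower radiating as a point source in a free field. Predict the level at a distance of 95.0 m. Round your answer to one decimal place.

Spherical spreading from a point source gives a 20·log₁₀(r₂/r₁) drop.
L₂ = 94 − 20·log₁₀(95.0/11.9) = 94 − 18.044 = 75.96 dB.

76.0 dB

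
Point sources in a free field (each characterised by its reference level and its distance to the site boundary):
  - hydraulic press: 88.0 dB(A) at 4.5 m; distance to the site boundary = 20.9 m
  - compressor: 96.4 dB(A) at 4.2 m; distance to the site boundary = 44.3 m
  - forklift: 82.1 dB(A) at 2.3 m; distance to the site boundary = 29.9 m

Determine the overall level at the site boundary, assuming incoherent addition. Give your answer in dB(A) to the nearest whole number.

First find each source's level at the receiver (point-source: −20·log₁₀(r/r_ref)), then combine on an intensity basis.
hydraulic press: 88.0 − 20·log₁₀(20.9/4.5) = 88.0 − 13.34 = 74.66 dB(A).
compressor: 96.4 − 20·log₁₀(44.3/4.2) = 96.4 − 20.46 = 75.94 dB(A).
forklift: 82.1 − 20·log₁₀(29.9/2.3) = 82.1 − 22.28 = 59.82 dB(A).
Σ 10^(L/10) = 6.945e+07 → L_total = 10·log₁₀(6.945e+07) = 78.42 dB(A).

78 dB(A)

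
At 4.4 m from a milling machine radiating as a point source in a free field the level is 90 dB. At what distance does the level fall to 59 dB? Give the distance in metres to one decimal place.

Point-source spreading drops the level by 20·log₁₀(r₂/r₁); inverting, r₂/r₁ = 10^(ΔL/20).
r₂ = 4.4·10^((90−59)/20) = 4.4·10^(31.0/20) = 156.12 m.

156.1 m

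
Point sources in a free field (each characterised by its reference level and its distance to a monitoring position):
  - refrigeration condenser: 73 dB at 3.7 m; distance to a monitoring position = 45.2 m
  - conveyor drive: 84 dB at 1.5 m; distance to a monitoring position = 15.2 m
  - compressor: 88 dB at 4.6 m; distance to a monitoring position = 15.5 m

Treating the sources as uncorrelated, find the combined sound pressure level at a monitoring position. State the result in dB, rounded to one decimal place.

77.6 dB

Propagate each source to the receiver with L = L_ref − 20·log₁₀(r/r_ref), then add intensities.
refrigeration condenser: 73 − 20·log₁₀(45.2/3.7) = 73 − 21.74 = 51.26 dB.
conveyor drive: 84 − 20·log₁₀(15.2/1.5) = 84 − 20.12 = 63.88 dB.
compressor: 88 − 20·log₁₀(15.5/4.6) = 88 − 10.55 = 77.45 dB.
Σ 10^(L/10) = 5.815e+07 → L_total = 10·log₁₀(5.815e+07) = 77.65 dB.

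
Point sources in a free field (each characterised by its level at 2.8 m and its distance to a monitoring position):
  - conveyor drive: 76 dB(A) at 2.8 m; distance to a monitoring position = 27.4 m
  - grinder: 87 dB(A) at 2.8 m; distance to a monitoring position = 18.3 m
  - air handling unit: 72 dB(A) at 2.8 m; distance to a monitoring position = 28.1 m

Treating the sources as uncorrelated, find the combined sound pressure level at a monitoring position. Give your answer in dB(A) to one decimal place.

70.9 dB(A)

First find each source's level at the receiver (point-source: −20·log₁₀(r/r_ref)), then combine on an intensity basis.
conveyor drive: 76 − 20·log₁₀(27.4/2.8) = 76 − 19.81 = 56.19 dB(A).
grinder: 87 − 20·log₁₀(18.3/2.8) = 87 − 16.31 = 70.69 dB(A).
air handling unit: 72 − 20·log₁₀(28.1/2.8) = 72 − 20.03 = 51.97 dB(A).
Σ 10^(L/10) = 1.231e+07 → L_total = 10·log₁₀(1.231e+07) = 70.90 dB(A).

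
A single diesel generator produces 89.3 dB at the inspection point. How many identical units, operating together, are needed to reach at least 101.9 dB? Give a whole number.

Need L₁ + 10·log₁₀ N ≥ 101.9, i.e. log₁₀ N ≥ 1.26.
N ≥ 10^(12.6/10) = 18.197, so N = 19.

19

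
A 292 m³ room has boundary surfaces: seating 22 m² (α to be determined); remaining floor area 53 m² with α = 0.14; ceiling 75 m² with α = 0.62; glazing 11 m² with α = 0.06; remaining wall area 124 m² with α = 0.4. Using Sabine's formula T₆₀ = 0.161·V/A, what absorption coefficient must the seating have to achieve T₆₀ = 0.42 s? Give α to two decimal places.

0.35

A = 0.161·V/T₆₀ = 0.161·292/0.42 = 111.93 m² sabins.
Absorption from the other surfaces = 53·0.14 + 75·0.62 + 11·0.06 + 124·0.4 = 104.18 m², so the seating must supply 7.75 m² over 22 m².
α = 7.75/22 = 0.352.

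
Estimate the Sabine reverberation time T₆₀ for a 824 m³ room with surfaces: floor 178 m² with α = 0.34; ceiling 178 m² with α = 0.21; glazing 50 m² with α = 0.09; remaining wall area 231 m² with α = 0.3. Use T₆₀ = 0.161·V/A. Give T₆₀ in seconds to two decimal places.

0.77 s

Total absorption A = 178·0.34 + 178·0.21 + 50·0.09 + 231·0.3 = 171.70 m² sabins.
T₆₀ = 0.161 × 824 / 171.70 = 0.773 s.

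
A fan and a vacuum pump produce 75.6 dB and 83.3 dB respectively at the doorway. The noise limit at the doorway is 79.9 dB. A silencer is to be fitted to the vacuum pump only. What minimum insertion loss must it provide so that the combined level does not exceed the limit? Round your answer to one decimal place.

5.4 dB

Fixed contribution from the other source: Σ 10^(L/10) = 10^(75.6/10) = 3.631e+07 (75.60 dB).
To meet 79.9 dB overall, the treated vacuum pump may contribute at most 10^(79.9/10) − 3.631e+07 = 6.142e+07, i.e. 77.88 dB.
Required insertion loss = 83.3 − 77.88 = 5.42 dB.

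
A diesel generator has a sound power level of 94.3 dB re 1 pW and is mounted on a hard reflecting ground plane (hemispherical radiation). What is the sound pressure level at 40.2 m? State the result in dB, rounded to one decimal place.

54.2 dB

The power spreads over a hemisphere of area 2π·r², so L_p = L_w − 10·log₁₀(2π·r²).
2π·r² = 1.015e+04 m², 10·log₁₀ of that is 40.066 dB.
L_p = 94.3 − 40.066 = 54.23 dB.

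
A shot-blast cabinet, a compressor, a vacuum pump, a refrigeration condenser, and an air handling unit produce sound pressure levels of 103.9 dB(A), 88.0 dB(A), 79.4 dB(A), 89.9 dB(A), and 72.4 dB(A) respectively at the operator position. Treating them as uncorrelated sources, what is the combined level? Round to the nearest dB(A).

104 dB(A)

Incoherent sources combine by intensity addition: L_total = 10·log₁₀(Σ 10^(L_i/10)).
Σ 10^(L/10) = 10^(103.9/10) + 10^(88.0/10) + 10^(79.4/10) + 10^(89.9/10) + 10^(72.4/10) = 2.626e+10.
L_total = 10·log₁₀(2.626e+10) = 104.19 dB(A).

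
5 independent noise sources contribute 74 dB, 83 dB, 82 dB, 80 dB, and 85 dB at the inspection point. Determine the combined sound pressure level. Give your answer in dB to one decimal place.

89.0 dB

For uncorrelated sources the intensities add, so convert each level to linear form, sum, and take 10·log₁₀ of the total.
Σ 10^(L/10) = 10^(74/10) + 10^(83/10) + 10^(82/10) + 10^(80/10) + 10^(85/10) = 7.994e+08.
L_total = 10·log₁₀(7.994e+08) = 89.03 dB.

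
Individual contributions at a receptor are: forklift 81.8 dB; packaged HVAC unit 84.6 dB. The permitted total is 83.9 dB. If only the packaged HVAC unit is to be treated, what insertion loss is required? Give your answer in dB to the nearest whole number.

Fixed contribution from the other source: Σ 10^(L/10) = 10^(81.8/10) = 1.514e+08 (81.80 dB).
The limit corresponds to 10^(83.9/10) = 2.455e+08; subtracting the fixed part leaves 9.411e+07 for the packaged HVAC unit, i.e. 79.74 dB.
Required insertion loss = 84.6 − 79.74 = 4.86 dB.

5 dB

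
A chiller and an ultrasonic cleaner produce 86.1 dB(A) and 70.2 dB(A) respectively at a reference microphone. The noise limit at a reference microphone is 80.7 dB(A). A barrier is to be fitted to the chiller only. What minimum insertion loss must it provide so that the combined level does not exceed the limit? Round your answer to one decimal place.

The untreated sources together contribute 10^(70.2/10) = 1.047e+07, i.e. 70.20 dB(A).
The limit corresponds to 10^(80.7/10) = 1.175e+08; subtracting the fixed part leaves 1.070e+08 for the chiller, i.e. 80.29 dB(A).
So the chiller must be reduced from 86.1 to 80.29 dB(A): IL = 5.81 dB.

5.8 dB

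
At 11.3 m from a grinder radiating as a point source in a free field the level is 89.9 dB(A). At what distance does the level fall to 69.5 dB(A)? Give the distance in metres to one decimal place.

Point-source spreading drops the level by 20·log₁₀(r₂/r₁); inverting, r₂/r₁ = 10^(ΔL/20).
r₂ = 11.3·10^((89.9−69.5)/20) = 11.3·10^(20.4/20) = 118.33 m.

118.3 m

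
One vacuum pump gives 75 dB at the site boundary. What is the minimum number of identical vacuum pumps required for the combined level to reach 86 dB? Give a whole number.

The shortfall is 86 − 75 = 11.0 dB, and N units add 10·log₁₀ N, so need 10·log₁₀ N ≥ 11.0.
N ≥ 10^(11.0/10) = 12.589, so N = 13.

13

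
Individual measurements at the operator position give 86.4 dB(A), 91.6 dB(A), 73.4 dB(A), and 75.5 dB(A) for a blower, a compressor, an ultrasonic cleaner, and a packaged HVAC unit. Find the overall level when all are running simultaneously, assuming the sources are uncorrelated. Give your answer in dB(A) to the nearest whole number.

93 dB(A)

Incoherent sources combine by intensity addition: L_total = 10·log₁₀(Σ 10^(L_i/10)).
Σ 10^(L/10) = 10^(86.4/10) + 10^(91.6/10) + 10^(73.4/10) + 10^(75.5/10) = 1.939e+09.
L_total = 10·log₁₀(1.939e+09) = 92.88 dB(A).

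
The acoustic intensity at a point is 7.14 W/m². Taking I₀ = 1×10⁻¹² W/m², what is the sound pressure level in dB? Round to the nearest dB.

129 dB

Dividing by I₀ shifts the exponent by 12: I/I₀ = 7.14×10^12.
L = 10·(0.8537 + 12) = 128.54 dB.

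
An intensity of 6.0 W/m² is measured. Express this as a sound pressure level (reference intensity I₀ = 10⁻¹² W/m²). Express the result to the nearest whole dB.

128 dB

L = 10·log₁₀(I/I₀) = 10·log₁₀(6.0/10⁻¹²) = 10·log₁₀(6.0×10^12).
L = 10·(0.7782 + 12) = 127.78 dB.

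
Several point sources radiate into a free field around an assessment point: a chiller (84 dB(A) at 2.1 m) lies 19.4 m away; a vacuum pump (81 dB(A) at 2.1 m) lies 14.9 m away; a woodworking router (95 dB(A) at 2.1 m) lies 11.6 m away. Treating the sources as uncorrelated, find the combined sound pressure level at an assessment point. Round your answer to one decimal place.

Propagate each source to the receiver with L = L_ref − 20·log₁₀(r/r_ref), then add intensities.
chiller: 84 − 20·log₁₀(19.4/2.1) = 84 − 19.31 = 64.69 dB(A).
vacuum pump: 81 − 20·log₁₀(14.9/2.1) = 81 − 17.02 = 63.98 dB(A).
woodworking router: 95 − 20·log₁₀(11.6/2.1) = 95 − 14.84 = 80.16 dB(A).
Σ 10^(L/10) = 1.091e+08 → L_total = 10·log₁₀(1.091e+08) = 80.38 dB(A).

80.4 dB(A)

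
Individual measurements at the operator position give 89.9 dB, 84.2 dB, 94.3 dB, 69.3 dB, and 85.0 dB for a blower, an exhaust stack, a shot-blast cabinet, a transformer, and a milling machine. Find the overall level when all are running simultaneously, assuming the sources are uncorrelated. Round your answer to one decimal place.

96.3 dB

For uncorrelated sources the intensities add, so convert each level to linear form, sum, and take 10·log₁₀ of the total.
Σ 10^(L/10) = 10^(89.9/10) + 10^(84.2/10) + 10^(94.3/10) + 10^(69.3/10) + 10^(85.0/10) = 4.257e+09.
L_total = 10·log₁₀(4.257e+09) = 96.29 dB.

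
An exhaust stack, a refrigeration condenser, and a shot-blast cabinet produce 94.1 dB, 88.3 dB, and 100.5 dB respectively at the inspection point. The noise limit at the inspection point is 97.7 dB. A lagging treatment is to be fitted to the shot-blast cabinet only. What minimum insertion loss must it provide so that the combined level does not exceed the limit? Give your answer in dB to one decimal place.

Fixed contribution from the other sources: Σ 10^(L/10) = 10^(94.1/10) + 10^(88.3/10) = 3.246e+09 (95.11 dB).
To meet 97.7 dB overall, the treated shot-blast cabinet may contribute at most 10^(97.7/10) − 3.246e+09 = 2.642e+09, i.e. 94.22 dB.
Required insertion loss = 100.5 − 94.22 = 6.28 dB.

6.3 dB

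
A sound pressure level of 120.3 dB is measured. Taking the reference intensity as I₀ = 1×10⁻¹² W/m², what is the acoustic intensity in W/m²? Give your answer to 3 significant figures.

L = 10·log₁₀(I/I₀) ⇒ I = I₀·10^(L/10) = 10⁻¹² × 10^12.03.

1.07 W/m²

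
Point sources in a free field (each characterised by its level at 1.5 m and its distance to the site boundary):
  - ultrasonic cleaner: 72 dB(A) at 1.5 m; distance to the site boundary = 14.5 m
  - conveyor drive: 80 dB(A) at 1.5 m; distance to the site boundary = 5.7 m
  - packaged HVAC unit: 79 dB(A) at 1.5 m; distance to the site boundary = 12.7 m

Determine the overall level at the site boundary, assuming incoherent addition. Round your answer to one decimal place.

69.1 dB(A)

Propagate each source to the receiver with L = L_ref − 20·log₁₀(r/r_ref), then add intensities.
ultrasonic cleaner: 72 − 20·log₁₀(14.5/1.5) = 72 − 19.71 = 52.29 dB(A).
conveyor drive: 80 − 20·log₁₀(5.7/1.5) = 80 − 11.60 = 68.40 dB(A).
packaged HVAC unit: 79 − 20·log₁₀(12.7/1.5) = 79 − 18.55 = 60.45 dB(A).
Σ 10^(L/10) = 8.203e+06 → L_total = 10·log₁₀(8.203e+06) = 69.14 dB(A).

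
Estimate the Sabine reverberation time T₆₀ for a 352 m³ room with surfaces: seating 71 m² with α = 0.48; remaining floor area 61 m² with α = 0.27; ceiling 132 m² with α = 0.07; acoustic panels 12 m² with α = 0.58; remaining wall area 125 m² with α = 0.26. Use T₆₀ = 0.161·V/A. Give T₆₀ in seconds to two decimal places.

0.57 s

Summing Sᵢαᵢ: 71·0.48 + 61·0.27 + 132·0.07 + 12·0.58 + 125·0.26 = 99.25 m².
T₆₀ = 0.161 × 352 / 99.25 = 0.571 s.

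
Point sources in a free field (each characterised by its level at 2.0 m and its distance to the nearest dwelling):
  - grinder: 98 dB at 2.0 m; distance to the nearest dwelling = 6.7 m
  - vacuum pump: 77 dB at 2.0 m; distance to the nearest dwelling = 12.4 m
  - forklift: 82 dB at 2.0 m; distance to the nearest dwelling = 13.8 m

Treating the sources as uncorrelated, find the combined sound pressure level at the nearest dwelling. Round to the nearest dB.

88 dB

First find each source's level at the receiver (point-source: −20·log₁₀(r/r_ref)), then combine on an intensity basis.
grinder: 98 − 20·log₁₀(6.7/2.0) = 98 − 10.50 = 87.50 dB.
vacuum pump: 77 − 20·log₁₀(12.4/2.0) = 77 − 15.85 = 61.15 dB.
forklift: 82 − 20·log₁₀(13.8/2.0) = 82 − 16.78 = 65.22 dB.
Σ 10^(L/10) = 5.669e+08 → L_total = 10·log₁₀(5.669e+08) = 87.53 dB.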